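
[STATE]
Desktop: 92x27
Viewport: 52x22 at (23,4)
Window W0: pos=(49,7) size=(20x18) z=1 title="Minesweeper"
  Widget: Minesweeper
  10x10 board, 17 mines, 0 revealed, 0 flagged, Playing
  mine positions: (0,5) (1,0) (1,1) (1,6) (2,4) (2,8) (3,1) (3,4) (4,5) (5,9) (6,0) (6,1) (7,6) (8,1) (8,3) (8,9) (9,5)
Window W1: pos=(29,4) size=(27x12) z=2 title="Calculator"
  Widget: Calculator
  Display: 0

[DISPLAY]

      ┏━━━━━━━━━━━━━━━━━━━━━━━━━┓                   
      ┃ Calculator              ┃                   
      ┠─────────────────────────┨                   
      ┃                        0┃━━━━━━━━━━━━┓      
      ┃┌───┬───┬───┬───┐        ┃weeper      ┃      
      ┃│ 7 │ 8 │ 9 │ ÷ │        ┃────────────┨      
      ┃├───┼───┼───┼───┤        ┃■■■■        ┃      
      ┃│ 4 │ 5 │ 6 │ × │        ┃■■■■        ┃      
      ┃├───┼───┼───┼───┤        ┃■■■■        ┃      
      ┃│ 1 │ 2 │ 3 │ - │        ┃■■■■        ┃      
      ┃└───┴───┴───┴───┘        ┃■■■■        ┃      
      ┗━━━━━━━━━━━━━━━━━━━━━━━━━┛■■■■        ┃      
                          ┃■■■■■■■■■■        ┃      
                          ┃■■■■■■■■■■        ┃      
                          ┃■■■■■■■■■■        ┃      
                          ┃■■■■■■■■■■        ┃      
                          ┃                  ┃      
                          ┃                  ┃      
                          ┃                  ┃      
                          ┃                  ┃      
                          ┗━━━━━━━━━━━━━━━━━━┛      
                                                    


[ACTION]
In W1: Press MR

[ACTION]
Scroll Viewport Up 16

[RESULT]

                                                    
                                                    
                                                    
                                                    
      ┏━━━━━━━━━━━━━━━━━━━━━━━━━┓                   
      ┃ Calculator              ┃                   
      ┠─────────────────────────┨                   
      ┃                        0┃━━━━━━━━━━━━┓      
      ┃┌───┬───┬───┬───┐        ┃weeper      ┃      
      ┃│ 7 │ 8 │ 9 │ ÷ │        ┃────────────┨      
      ┃├───┼───┼───┼───┤        ┃■■■■        ┃      
      ┃│ 4 │ 5 │ 6 │ × │        ┃■■■■        ┃      
      ┃├───┼───┼───┼───┤        ┃■■■■        ┃      
      ┃│ 1 │ 2 │ 3 │ - │        ┃■■■■        ┃      
      ┃└───┴───┴───┴───┘        ┃■■■■        ┃      
      ┗━━━━━━━━━━━━━━━━━━━━━━━━━┛■■■■        ┃      
                          ┃■■■■■■■■■■        ┃      
                          ┃■■■■■■■■■■        ┃      
                          ┃■■■■■■■■■■        ┃      
                          ┃■■■■■■■■■■        ┃      
                          ┃                  ┃      
                          ┃                  ┃      


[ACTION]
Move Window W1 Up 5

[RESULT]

      ┏━━━━━━━━━━━━━━━━━━━━━━━━━┓                   
      ┃ Calculator              ┃                   
      ┠─────────────────────────┨                   
      ┃                        0┃                   
      ┃┌───┬───┬───┬───┐        ┃                   
      ┃│ 7 │ 8 │ 9 │ ÷ │        ┃                   
      ┃├───┼───┼───┼───┤        ┃                   
      ┃│ 4 │ 5 │ 6 │ × │        ┃━━━━━━━━━━━━┓      
      ┃├───┼───┼───┼───┤        ┃weeper      ┃      
      ┃│ 1 │ 2 │ 3 │ - │        ┃────────────┨      
      ┃└───┴───┴───┴───┘        ┃■■■■        ┃      
      ┗━━━━━━━━━━━━━━━━━━━━━━━━━┛■■■■        ┃      
                          ┃■■■■■■■■■■        ┃      
                          ┃■■■■■■■■■■        ┃      
                          ┃■■■■■■■■■■        ┃      
                          ┃■■■■■■■■■■        ┃      
                          ┃■■■■■■■■■■        ┃      
                          ┃■■■■■■■■■■        ┃      
                          ┃■■■■■■■■■■        ┃      
                          ┃■■■■■■■■■■        ┃      
                          ┃                  ┃      
                          ┃                  ┃      


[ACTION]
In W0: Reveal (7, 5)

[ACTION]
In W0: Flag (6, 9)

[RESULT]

      ┏━━━━━━━━━━━━━━━━━━━━━━━━━┓                   
      ┃ Calculator              ┃                   
      ┠─────────────────────────┨                   
      ┃                        0┃                   
      ┃┌───┬───┬───┬───┐        ┃                   
      ┃│ 7 │ 8 │ 9 │ ÷ │        ┃                   
      ┃├───┼───┼───┼───┤        ┃                   
      ┃│ 4 │ 5 │ 6 │ × │        ┃━━━━━━━━━━━━┓      
      ┃├───┼───┼───┼───┤        ┃weeper      ┃      
      ┃│ 1 │ 2 │ 3 │ - │        ┃────────────┨      
      ┃└───┴───┴───┴───┘        ┃■■■■        ┃      
      ┗━━━━━━━━━━━━━━━━━━━━━━━━━┛■■■■        ┃      
                          ┃■■■■■■■■■■        ┃      
                          ┃■■■■■■■■■■        ┃      
                          ┃■■■■■■■■■■        ┃      
                          ┃■■■■■■■■■■        ┃      
                          ┃■■■■■■■■■⚑        ┃      
                          ┃■■■■■1■■■■        ┃      
                          ┃■■■■■■■■■■        ┃      
                          ┃■■■■■■■■■■        ┃      
                          ┃                  ┃      
                          ┃                  ┃      


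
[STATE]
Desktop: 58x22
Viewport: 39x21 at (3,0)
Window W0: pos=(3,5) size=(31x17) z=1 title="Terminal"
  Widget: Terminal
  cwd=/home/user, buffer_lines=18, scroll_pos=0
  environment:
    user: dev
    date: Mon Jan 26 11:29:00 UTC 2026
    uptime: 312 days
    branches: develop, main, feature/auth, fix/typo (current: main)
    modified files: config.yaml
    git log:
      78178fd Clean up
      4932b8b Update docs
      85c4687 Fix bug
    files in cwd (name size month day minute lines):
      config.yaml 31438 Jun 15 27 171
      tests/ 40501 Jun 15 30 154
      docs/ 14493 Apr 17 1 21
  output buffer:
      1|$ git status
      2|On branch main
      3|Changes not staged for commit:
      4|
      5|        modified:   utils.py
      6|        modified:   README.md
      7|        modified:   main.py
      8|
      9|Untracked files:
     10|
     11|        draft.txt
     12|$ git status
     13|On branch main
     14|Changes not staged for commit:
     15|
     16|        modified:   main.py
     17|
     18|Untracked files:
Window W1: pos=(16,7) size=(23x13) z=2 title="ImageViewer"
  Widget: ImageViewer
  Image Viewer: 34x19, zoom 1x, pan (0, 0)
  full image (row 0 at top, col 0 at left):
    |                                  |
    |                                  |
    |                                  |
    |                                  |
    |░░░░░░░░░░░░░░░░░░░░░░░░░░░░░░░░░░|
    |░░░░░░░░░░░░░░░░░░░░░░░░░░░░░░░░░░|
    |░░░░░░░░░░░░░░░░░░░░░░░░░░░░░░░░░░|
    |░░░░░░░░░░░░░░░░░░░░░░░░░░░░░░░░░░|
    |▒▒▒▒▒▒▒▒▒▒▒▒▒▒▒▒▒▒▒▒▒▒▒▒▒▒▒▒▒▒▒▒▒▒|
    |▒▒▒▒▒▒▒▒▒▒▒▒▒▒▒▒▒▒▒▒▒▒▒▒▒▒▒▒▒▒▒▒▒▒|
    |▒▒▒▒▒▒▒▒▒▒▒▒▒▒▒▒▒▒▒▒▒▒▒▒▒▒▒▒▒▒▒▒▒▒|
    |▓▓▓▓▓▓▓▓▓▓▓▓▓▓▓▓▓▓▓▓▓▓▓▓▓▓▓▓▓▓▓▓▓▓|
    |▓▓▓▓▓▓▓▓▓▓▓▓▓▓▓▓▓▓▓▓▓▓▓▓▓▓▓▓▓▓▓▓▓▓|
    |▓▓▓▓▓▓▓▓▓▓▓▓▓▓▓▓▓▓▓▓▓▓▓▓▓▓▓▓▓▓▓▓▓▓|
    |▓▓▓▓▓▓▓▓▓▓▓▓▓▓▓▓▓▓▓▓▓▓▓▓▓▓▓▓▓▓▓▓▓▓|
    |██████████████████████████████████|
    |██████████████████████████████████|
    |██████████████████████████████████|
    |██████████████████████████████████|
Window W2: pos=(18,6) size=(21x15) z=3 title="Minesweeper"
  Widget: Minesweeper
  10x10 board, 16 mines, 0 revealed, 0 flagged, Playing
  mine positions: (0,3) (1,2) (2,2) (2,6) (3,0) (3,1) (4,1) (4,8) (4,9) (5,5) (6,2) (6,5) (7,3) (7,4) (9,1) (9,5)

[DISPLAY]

                                       
                                       
                                       
                                       
                                       
┏━━━━━━━━━━━━━━━━━━━━━━━━━━━━━┓        
┃ Terminal     ┏━━━━━━━━━━━━━━━━━━━┓   
┠────────────┏━┃ Minesweeper       ┃   
┃$ git status┃ ┠───────────────────┨   
┃On branch ma┠─┃■■■■■■■■■■         ┃   
┃Changes not ┃ ┃■■■■■■■■■■         ┃   
┃            ┃ ┃■■■■■■■■■■         ┃   
┃        modi┃ ┃■■■■■■■■■■         ┃   
┃        modi┃ ┃■■■■■■■■■■         ┃   
┃        modi┃░┃■■■■■■■■■■         ┃   
┃            ┃░┃■■■■■■■■■■         ┃   
┃Untracked fi┃░┃■■■■■■■■■■         ┃   
┃            ┃░┃■■■■■■■■■■         ┃   
┃        draf┃▒┃■■■■■■■■■■         ┃   
┃$ git status┗━┃                   ┃   
┃On branch main┗━━━━━━━━━━━━━━━━━━━┛   


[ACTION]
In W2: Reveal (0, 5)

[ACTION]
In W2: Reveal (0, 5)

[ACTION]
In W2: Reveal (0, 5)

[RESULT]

                                       
                                       
                                       
                                       
                                       
┏━━━━━━━━━━━━━━━━━━━━━━━━━━━━━┓        
┃ Terminal     ┏━━━━━━━━━━━━━━━━━━━┓   
┠────────────┏━┃ Minesweeper       ┃   
┃$ git status┃ ┠───────────────────┨   
┃On branch ma┠─┃■■■■1              ┃   
┃Changes not ┃ ┃■■■■1111           ┃   
┃            ┃ ┃■■■■■■■1           ┃   
┃        modi┃ ┃■■■■■■■222         ┃   
┃        modi┃ ┃■■■■■■■■■■         ┃   
┃        modi┃░┃■■■■■■■■■■         ┃   
┃            ┃░┃■■■■■■■■■■         ┃   
┃Untracked fi┃░┃■■■■■■■■■■         ┃   
┃            ┃░┃■■■■■■■■■■         ┃   
┃        draf┃▒┃■■■■■■■■■■         ┃   
┃$ git status┗━┃                   ┃   
┃On branch main┗━━━━━━━━━━━━━━━━━━━┛   


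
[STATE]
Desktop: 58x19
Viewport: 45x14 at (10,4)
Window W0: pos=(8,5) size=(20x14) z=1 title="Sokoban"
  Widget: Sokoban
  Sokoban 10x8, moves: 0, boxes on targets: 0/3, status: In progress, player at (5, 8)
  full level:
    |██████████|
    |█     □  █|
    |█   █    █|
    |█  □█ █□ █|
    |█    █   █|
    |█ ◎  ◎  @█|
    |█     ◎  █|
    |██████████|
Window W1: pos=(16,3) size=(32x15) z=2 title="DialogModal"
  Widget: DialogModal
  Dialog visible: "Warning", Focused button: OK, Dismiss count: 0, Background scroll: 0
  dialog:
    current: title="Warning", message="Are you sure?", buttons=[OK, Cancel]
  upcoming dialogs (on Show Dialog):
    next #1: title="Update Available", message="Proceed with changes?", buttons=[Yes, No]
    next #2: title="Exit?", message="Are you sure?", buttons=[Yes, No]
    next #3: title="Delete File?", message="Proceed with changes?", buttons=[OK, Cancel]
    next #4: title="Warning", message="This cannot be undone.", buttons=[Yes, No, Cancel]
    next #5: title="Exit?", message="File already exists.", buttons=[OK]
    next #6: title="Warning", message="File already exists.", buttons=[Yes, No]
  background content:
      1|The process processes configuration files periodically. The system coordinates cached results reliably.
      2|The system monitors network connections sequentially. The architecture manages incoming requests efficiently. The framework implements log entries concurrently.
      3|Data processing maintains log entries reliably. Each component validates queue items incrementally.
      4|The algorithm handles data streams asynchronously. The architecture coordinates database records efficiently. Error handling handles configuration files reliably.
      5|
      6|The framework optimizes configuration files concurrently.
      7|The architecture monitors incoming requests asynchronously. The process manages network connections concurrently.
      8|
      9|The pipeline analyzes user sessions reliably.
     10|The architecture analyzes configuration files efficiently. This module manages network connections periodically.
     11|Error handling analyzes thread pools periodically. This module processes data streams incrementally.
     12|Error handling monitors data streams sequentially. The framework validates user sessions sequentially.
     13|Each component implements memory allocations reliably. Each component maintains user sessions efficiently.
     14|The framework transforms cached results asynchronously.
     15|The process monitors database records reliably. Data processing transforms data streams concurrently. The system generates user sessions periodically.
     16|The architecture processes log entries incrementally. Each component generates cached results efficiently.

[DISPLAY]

      ┃ DialogModal                  ┃       
━━━━━━┠──────────────────────────────┨       
Sokoba┃The process processes configur┃       
──────┃The system monitors network co┃       
██████┃Data processing maintains log ┃       
     □┃The al┌───────────────┐ata str┃       
   █  ┃      │    Warning    │       ┃       
  □█ █┃The fr│ Are you sure? │ config┃       
    █ ┃The ar│ [OK]  Cancel  │rs inco┃       
 ◎  ◎ ┃      └───────────────┘       ┃       
     ◎┃The pipeline analyzes user ses┃       
██████┃The architecture analyzes conf┃       
oves: ┃Error handling analyzes thread┃       
      ┗━━━━━━━━━━━━━━━━━━━━━━━━━━━━━━┛       


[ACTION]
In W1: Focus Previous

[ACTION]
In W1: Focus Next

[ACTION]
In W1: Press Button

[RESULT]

      ┃ DialogModal                  ┃       
━━━━━━┠──────────────────────────────┨       
Sokoba┃The process processes configur┃       
──────┃The system monitors network co┃       
██████┃Data processing maintains log ┃       
     □┃The algorithm handles data str┃       
   █  ┃                              ┃       
  □█ █┃The framework optimizes config┃       
    █ ┃The architecture monitors inco┃       
 ◎  ◎ ┃                              ┃       
     ◎┃The pipeline analyzes user ses┃       
██████┃The architecture analyzes conf┃       
oves: ┃Error handling analyzes thread┃       
      ┗━━━━━━━━━━━━━━━━━━━━━━━━━━━━━━┛       


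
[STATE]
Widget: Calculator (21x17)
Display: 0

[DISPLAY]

                    0
┌───┬───┬───┬───┐    
│ 7 │ 8 │ 9 │ ÷ │    
├───┼───┼───┼───┤    
│ 4 │ 5 │ 6 │ × │    
├───┼───┼───┼───┤    
│ 1 │ 2 │ 3 │ - │    
├───┼───┼───┼───┤    
│ 0 │ . │ = │ + │    
├───┼───┼───┼───┤    
│ C │ MC│ MR│ M+│    
└───┴───┴───┴───┘    
                     
                     
                     
                     
                     


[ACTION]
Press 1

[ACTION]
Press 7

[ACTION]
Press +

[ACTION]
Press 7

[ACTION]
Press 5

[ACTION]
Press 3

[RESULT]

                  753
┌───┬───┬───┬───┐    
│ 7 │ 8 │ 9 │ ÷ │    
├───┼───┼───┼───┤    
│ 4 │ 5 │ 6 │ × │    
├───┼───┼───┼───┤    
│ 1 │ 2 │ 3 │ - │    
├───┼───┼───┼───┤    
│ 0 │ . │ = │ + │    
├───┼───┼───┼───┤    
│ C │ MC│ MR│ M+│    
└───┴───┴───┴───┘    
                     
                     
                     
                     
                     


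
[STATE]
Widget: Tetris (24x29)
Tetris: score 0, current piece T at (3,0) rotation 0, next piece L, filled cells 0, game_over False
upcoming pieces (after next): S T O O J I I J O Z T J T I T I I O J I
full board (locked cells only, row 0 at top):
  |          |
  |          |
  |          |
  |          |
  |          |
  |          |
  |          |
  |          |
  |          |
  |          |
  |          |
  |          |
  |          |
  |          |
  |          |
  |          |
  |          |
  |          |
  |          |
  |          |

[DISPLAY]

    ▒     │Next:        
   ▒▒▒    │  ▒          
          │▒▒▒          
          │             
          │             
          │             
          │Score:       
          │0            
          │             
          │             
          │             
          │             
          │             
          │             
          │             
          │             
          │             
          │             
          │             
          │             
          │             
          │             
          │             
          │             
          │             
          │             
          │             
          │             
          │             


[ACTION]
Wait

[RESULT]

          │Next:        
    ▒     │  ▒          
   ▒▒▒    │▒▒▒          
          │             
          │             
          │             
          │Score:       
          │0            
          │             
          │             
          │             
          │             
          │             
          │             
          │             
          │             
          │             
          │             
          │             
          │             
          │             
          │             
          │             
          │             
          │             
          │             
          │             
          │             
          │             


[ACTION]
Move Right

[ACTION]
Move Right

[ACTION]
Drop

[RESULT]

          │Next:        
          │  ▒          
      ▒   │▒▒▒          
     ▒▒▒  │             
          │             
          │             
          │Score:       
          │0            
          │             
          │             
          │             
          │             
          │             
          │             
          │             
          │             
          │             
          │             
          │             
          │             
          │             
          │             
          │             
          │             
          │             
          │             
          │             
          │             
          │             


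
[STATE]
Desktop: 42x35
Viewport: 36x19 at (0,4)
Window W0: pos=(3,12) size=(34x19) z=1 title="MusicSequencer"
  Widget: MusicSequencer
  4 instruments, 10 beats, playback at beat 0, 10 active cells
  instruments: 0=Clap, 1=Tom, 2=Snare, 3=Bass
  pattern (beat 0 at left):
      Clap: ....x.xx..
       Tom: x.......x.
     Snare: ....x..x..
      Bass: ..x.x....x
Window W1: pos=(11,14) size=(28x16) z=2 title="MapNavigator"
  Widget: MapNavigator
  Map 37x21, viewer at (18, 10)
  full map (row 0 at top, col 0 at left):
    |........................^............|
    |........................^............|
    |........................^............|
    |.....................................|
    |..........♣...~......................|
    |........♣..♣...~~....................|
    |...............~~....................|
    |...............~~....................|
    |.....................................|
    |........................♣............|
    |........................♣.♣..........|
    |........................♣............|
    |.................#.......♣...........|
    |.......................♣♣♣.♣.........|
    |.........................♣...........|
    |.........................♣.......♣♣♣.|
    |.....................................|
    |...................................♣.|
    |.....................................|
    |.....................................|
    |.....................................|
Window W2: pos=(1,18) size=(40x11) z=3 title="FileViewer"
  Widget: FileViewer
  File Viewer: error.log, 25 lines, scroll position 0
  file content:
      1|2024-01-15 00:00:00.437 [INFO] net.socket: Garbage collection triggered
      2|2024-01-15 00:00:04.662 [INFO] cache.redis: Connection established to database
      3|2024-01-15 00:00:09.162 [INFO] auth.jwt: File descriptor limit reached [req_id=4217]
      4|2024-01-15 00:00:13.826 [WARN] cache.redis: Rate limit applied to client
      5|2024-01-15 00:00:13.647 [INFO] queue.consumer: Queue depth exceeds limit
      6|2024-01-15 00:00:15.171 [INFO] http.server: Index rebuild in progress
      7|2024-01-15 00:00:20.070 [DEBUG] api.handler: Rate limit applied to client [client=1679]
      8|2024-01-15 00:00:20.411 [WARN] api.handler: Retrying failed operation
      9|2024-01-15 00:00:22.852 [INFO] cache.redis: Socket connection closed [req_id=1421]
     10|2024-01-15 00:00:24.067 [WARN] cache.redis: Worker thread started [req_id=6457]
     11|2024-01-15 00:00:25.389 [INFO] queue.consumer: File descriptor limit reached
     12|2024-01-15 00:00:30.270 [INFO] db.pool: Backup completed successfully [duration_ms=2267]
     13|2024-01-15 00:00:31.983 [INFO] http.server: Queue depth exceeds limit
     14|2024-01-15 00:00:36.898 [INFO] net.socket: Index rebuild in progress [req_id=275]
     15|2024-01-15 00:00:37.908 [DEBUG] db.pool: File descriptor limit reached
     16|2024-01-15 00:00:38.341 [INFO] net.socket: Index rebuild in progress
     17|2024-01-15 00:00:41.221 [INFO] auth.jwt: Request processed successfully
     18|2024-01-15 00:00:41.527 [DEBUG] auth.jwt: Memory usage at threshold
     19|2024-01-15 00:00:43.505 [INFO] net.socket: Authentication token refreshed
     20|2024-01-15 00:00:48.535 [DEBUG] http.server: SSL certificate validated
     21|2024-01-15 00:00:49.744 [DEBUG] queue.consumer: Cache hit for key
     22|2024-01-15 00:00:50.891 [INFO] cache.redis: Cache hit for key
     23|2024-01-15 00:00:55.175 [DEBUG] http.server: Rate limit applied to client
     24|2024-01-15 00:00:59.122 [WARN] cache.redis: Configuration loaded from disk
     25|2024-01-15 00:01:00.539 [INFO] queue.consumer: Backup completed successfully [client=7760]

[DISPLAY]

                                    
                                    
                                    
                                    
                                    
                                    
                                    
                                    
   ┏━━━━━━━━━━━━━━━━━━━━━━━━━━━━━━━━
   ┃ MusicSequencer                 
   ┠───────┏━━━━━━━━━━━━━━━━━━━━━━━━
   ┃      ▼┃ MapNavigator           
   ┃  Clap·┠────────────────────────
   ┃   Tom█┃.....♣...~..............
 ┏━━━━━━━━━━━━━━━━━━━━━━━━━━━━━━━━━━
 ┃ FileViewer                       
 ┠──────────────────────────────────
 ┃2024-01-15 00:00:00.437 [INFO] net
 ┃2024-01-15 00:00:04.662 [INFO] cac


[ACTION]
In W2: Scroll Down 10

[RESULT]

                                    
                                    
                                    
                                    
                                    
                                    
                                    
                                    
   ┏━━━━━━━━━━━━━━━━━━━━━━━━━━━━━━━━
   ┃ MusicSequencer                 
   ┠───────┏━━━━━━━━━━━━━━━━━━━━━━━━
   ┃      ▼┃ MapNavigator           
   ┃  Clap·┠────────────────────────
   ┃   Tom█┃.....♣...~..............
 ┏━━━━━━━━━━━━━━━━━━━━━━━━━━━━━━━━━━
 ┃ FileViewer                       
 ┠──────────────────────────────────
 ┃2024-01-15 00:00:25.389 [INFO] que
 ┃2024-01-15 00:00:30.270 [INFO] db.


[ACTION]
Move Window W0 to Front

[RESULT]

                                    
                                    
                                    
                                    
                                    
                                    
                                    
                                    
   ┏━━━━━━━━━━━━━━━━━━━━━━━━━━━━━━━━
   ┃ MusicSequencer                 
   ┠────────────────────────────────
   ┃      ▼123456789                
   ┃  Clap····█·██··                
   ┃   Tom█·······█·                
 ┏━┃ Snare····█··█··                
 ┃ ┃  Bass··█·█····█                
 ┠─┃                                
 ┃2┃                                
 ┃2┃                                


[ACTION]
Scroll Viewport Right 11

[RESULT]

                                    
                                    
                                    
                                    
                                    
                                    
                                    
                                    
━━━━━━━━━━━━━━━━━━━━━━━━━━━━━━┓     
usicSequencer                 ┃     
──────────────────────────────┨━┓   
    ▼123456789                ┃ ┃   
Clap····█·██··                ┃─┨   
 Tom█·······█·                ┃.┃   
nare····█··█··                ┃━━━┓ 
Bass··█·█····█                ┃   ┃ 
                              ┃───┨ 
                              ┃e.▲┃ 
                              ┃oo░┃ 


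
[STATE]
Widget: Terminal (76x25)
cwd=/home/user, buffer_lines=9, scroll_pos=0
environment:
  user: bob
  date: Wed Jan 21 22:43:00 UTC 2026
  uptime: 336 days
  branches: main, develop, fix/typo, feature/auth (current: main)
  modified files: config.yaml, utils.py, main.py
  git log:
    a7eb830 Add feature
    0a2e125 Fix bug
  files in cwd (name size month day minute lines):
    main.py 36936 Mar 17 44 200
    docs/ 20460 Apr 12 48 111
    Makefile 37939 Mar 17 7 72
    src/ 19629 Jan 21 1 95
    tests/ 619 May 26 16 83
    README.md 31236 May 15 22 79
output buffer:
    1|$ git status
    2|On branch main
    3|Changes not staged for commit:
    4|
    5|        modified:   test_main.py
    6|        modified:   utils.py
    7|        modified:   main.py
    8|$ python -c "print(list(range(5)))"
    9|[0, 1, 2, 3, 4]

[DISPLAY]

$ git status                                                                
On branch main                                                              
Changes not staged for commit:                                              
                                                                            
        modified:   test_main.py                                            
        modified:   utils.py                                                
        modified:   main.py                                                 
$ python -c "print(list(range(5)))"                                         
[0, 1, 2, 3, 4]                                                             
$ █                                                                         
                                                                            
                                                                            
                                                                            
                                                                            
                                                                            
                                                                            
                                                                            
                                                                            
                                                                            
                                                                            
                                                                            
                                                                            
                                                                            
                                                                            
                                                                            


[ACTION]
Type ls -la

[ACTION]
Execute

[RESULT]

$ git status                                                                
On branch main                                                              
Changes not staged for commit:                                              
                                                                            
        modified:   test_main.py                                            
        modified:   utils.py                                                
        modified:   main.py                                                 
$ python -c "print(list(range(5)))"                                         
[0, 1, 2, 3, 4]                                                             
$ ls -la                                                                    
-rw-r--r--  1 bob group    36936 Mar 17 10:44 main.py                       
drwxr-xr-x  1 bob group    20460 Apr 12 10:48 docs/                         
-rw-r--r--  1 bob group    37939 Mar 17 10:07 Makefile                      
drwxr-xr-x  1 bob group    19629 Jan 21 10:01 src/                          
drwxr-xr-x  1 bob group      619 May 26 10:16 tests/                        
-rw-r--r--  1 bob group    31236 May 15 10:22 README.md                     
$ █                                                                         
                                                                            
                                                                            
                                                                            
                                                                            
                                                                            
                                                                            
                                                                            
                                                                            


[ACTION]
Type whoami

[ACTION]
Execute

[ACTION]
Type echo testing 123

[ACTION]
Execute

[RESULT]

$ git status                                                                
On branch main                                                              
Changes not staged for commit:                                              
                                                                            
        modified:   test_main.py                                            
        modified:   utils.py                                                
        modified:   main.py                                                 
$ python -c "print(list(range(5)))"                                         
[0, 1, 2, 3, 4]                                                             
$ ls -la                                                                    
-rw-r--r--  1 bob group    36936 Mar 17 10:44 main.py                       
drwxr-xr-x  1 bob group    20460 Apr 12 10:48 docs/                         
-rw-r--r--  1 bob group    37939 Mar 17 10:07 Makefile                      
drwxr-xr-x  1 bob group    19629 Jan 21 10:01 src/                          
drwxr-xr-x  1 bob group      619 May 26 10:16 tests/                        
-rw-r--r--  1 bob group    31236 May 15 10:22 README.md                     
$ whoami                                                                    
bob                                                                         
$ echo testing 123                                                          
testing 123                                                                 
$ █                                                                         
                                                                            
                                                                            
                                                                            
                                                                            


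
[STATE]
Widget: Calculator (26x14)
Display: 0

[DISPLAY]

                         0
┌───┬───┬───┬───┐         
│ 7 │ 8 │ 9 │ ÷ │         
├───┼───┼───┼───┤         
│ 4 │ 5 │ 6 │ × │         
├───┼───┼───┼───┤         
│ 1 │ 2 │ 3 │ - │         
├───┼───┼───┼───┤         
│ 0 │ . │ = │ + │         
├───┼───┼───┼───┤         
│ C │ MC│ MR│ M+│         
└───┴───┴───┴───┘         
                          
                          


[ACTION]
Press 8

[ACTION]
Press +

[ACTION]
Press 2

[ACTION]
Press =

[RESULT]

                        10
┌───┬───┬───┬───┐         
│ 7 │ 8 │ 9 │ ÷ │         
├───┼───┼───┼───┤         
│ 4 │ 5 │ 6 │ × │         
├───┼───┼───┼───┤         
│ 1 │ 2 │ 3 │ - │         
├───┼───┼───┼───┤         
│ 0 │ . │ = │ + │         
├───┼───┼───┼───┤         
│ C │ MC│ MR│ M+│         
└───┴───┴───┴───┘         
                          
                          


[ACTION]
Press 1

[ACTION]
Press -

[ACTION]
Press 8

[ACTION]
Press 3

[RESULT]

                        83
┌───┬───┬───┬───┐         
│ 7 │ 8 │ 9 │ ÷ │         
├───┼───┼───┼───┤         
│ 4 │ 5 │ 6 │ × │         
├───┼───┼───┼───┤         
│ 1 │ 2 │ 3 │ - │         
├───┼───┼───┼───┤         
│ 0 │ . │ = │ + │         
├───┼───┼───┼───┤         
│ C │ MC│ MR│ M+│         
└───┴───┴───┴───┘         
                          
                          


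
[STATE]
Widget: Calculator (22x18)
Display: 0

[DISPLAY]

                     0
┌───┬───┬───┬───┐     
│ 7 │ 8 │ 9 │ ÷ │     
├───┼───┼───┼───┤     
│ 4 │ 5 │ 6 │ × │     
├───┼───┼───┼───┤     
│ 1 │ 2 │ 3 │ - │     
├───┼───┼───┼───┤     
│ 0 │ . │ = │ + │     
├───┼───┼───┼───┤     
│ C │ MC│ MR│ M+│     
└───┴───┴───┴───┘     
                      
                      
                      
                      
                      
                      


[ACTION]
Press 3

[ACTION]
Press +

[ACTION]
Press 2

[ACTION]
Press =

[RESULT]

                     5
┌───┬───┬───┬───┐     
│ 7 │ 8 │ 9 │ ÷ │     
├───┼───┼───┼───┤     
│ 4 │ 5 │ 6 │ × │     
├───┼───┼───┼───┤     
│ 1 │ 2 │ 3 │ - │     
├───┼───┼───┼───┤     
│ 0 │ . │ = │ + │     
├───┼───┼───┼───┤     
│ C │ MC│ MR│ M+│     
└───┴───┴───┴───┘     
                      
                      
                      
                      
                      
                      
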